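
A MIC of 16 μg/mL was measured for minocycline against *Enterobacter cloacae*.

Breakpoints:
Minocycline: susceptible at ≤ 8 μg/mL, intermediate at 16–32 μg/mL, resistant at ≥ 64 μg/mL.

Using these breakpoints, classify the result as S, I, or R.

Minocycline (16 μg/mL) in 16–32 μg/mL → intermediate

I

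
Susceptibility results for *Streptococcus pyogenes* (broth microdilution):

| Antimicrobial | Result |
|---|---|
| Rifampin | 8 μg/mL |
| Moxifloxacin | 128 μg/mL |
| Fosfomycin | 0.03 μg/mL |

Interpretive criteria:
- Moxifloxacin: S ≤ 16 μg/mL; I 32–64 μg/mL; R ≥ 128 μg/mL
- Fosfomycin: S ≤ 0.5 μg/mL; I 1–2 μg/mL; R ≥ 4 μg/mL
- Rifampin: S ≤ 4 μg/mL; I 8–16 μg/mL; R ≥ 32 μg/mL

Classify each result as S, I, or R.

Rifampin (8 μg/mL) in 8–16 μg/mL → I
Moxifloxacin (128 μg/mL) ≥ 128 μg/mL → resistant
Fosfomycin (0.03 μg/mL) ≤ 0.5 μg/mL — susceptible

I, R, S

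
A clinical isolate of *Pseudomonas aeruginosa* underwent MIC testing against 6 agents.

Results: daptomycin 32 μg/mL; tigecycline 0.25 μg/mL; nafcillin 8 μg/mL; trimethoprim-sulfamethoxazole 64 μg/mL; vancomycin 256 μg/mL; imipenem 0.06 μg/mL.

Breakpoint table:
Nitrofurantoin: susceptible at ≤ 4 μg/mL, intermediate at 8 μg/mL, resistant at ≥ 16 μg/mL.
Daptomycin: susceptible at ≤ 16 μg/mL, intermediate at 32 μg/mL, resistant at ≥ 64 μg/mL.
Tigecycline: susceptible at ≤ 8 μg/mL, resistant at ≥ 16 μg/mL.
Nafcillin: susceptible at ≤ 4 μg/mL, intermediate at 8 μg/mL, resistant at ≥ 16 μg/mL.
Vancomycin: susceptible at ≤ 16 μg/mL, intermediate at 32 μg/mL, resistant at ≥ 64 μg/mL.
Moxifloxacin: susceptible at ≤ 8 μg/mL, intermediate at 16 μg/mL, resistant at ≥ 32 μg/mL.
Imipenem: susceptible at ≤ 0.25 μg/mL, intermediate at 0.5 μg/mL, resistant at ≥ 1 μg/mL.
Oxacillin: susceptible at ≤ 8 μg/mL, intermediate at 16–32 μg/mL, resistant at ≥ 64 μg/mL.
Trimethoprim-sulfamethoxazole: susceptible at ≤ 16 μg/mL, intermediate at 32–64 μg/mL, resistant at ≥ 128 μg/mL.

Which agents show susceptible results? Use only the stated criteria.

tigecycline, imipenem

Daptomycin 32 μg/mL: = 32 μg/mL — Intermediate
Tigecycline (0.25 μg/mL) ≤ 8 μg/mL → S
Nafcillin: 8 μg/mL is = 8 μg/mL — Intermediate
Trimethoprim-sulfamethoxazole 64 μg/mL: in 32–64 μg/mL → I
Vancomycin 256 μg/mL: ≥ 64 μg/mL → R
Imipenem (0.06 μg/mL) ≤ 0.25 μg/mL — Susceptible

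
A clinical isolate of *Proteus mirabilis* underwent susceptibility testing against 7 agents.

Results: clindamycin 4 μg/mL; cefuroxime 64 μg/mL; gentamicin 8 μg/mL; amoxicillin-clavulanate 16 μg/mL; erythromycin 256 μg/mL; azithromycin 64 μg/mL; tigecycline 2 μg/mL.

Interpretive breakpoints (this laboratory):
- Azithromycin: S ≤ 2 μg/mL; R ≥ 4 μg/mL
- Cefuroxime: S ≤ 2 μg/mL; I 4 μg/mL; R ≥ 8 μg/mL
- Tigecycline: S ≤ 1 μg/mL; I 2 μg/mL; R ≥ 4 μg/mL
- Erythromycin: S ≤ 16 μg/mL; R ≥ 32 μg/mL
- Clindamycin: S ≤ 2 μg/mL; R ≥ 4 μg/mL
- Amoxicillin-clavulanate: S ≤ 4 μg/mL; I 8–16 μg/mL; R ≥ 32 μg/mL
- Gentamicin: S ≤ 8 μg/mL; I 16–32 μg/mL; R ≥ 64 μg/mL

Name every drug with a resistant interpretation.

Clindamycin 4 μg/mL: ≥ 4 μg/mL ⇒ R
Cefuroxime (64 μg/mL) ≥ 8 μg/mL — resistant
Gentamicin 8 μg/mL: ≤ 8 μg/mL ⇒ S
Amoxicillin-clavulanate: 16 μg/mL is in 8–16 μg/mL ⇒ Intermediate
Erythromycin 256 μg/mL: ≥ 32 μg/mL ⇒ Resistant
Azithromycin 64 μg/mL: ≥ 4 μg/mL — R
Tigecycline: 2 μg/mL is = 2 μg/mL → intermediate

clindamycin, cefuroxime, erythromycin, azithromycin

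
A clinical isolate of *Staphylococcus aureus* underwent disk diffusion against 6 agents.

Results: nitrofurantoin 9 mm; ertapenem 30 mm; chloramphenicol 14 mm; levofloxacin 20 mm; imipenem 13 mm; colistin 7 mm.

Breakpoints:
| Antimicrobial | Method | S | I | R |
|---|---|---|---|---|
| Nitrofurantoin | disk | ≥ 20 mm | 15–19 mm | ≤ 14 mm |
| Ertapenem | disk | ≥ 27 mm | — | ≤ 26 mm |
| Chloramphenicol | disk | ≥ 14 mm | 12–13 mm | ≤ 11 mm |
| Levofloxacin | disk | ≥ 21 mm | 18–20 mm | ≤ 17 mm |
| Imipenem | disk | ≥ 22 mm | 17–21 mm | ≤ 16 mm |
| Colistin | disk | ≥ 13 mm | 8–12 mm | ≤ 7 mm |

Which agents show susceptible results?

Nitrofurantoin: 9 mm is ≤ 14 mm ⇒ R
Ertapenem 30 mm: ≥ 27 mm → susceptible
Chloramphenicol: 14 mm is ≥ 14 mm — susceptible
Levofloxacin 20 mm: in 18–20 mm → Intermediate
Imipenem (13 mm) ≤ 16 mm ⇒ Resistant
Colistin (7 mm) ≤ 7 mm ⇒ R

ertapenem, chloramphenicol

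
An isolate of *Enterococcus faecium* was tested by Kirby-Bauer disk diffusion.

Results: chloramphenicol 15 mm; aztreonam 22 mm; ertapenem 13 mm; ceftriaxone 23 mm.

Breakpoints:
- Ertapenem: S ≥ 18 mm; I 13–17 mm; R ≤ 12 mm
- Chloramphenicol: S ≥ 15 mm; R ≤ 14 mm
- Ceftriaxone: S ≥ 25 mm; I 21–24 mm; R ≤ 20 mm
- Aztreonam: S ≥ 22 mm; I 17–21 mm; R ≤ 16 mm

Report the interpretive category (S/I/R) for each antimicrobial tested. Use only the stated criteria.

S, S, I, I

Chloramphenicol (15 mm) ≥ 15 mm ⇒ Susceptible
Aztreonam: 22 mm is ≥ 22 mm — Susceptible
Ertapenem (13 mm) in 13–17 mm ⇒ intermediate
Ceftriaxone (23 mm) in 21–24 mm ⇒ I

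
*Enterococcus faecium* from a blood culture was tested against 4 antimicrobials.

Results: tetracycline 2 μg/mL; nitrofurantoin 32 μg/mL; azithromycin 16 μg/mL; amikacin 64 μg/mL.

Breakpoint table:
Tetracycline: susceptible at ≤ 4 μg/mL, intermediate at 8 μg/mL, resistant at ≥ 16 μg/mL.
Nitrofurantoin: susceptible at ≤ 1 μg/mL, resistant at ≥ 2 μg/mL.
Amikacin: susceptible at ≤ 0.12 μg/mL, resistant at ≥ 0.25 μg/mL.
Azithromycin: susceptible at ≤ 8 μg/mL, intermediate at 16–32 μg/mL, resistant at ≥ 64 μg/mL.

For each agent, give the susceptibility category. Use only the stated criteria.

Tetracycline (2 μg/mL) ≤ 4 μg/mL ⇒ Susceptible
Nitrofurantoin 32 μg/mL: ≥ 2 μg/mL — R
Azithromycin: 16 μg/mL is in 16–32 μg/mL → Intermediate
Amikacin (64 μg/mL) ≥ 0.25 μg/mL → resistant

S, R, I, R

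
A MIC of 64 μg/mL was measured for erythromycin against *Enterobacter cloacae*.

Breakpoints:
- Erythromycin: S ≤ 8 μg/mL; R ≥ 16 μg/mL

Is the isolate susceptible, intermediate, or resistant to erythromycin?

Erythromycin 64 μg/mL: ≥ 16 μg/mL — R

Resistant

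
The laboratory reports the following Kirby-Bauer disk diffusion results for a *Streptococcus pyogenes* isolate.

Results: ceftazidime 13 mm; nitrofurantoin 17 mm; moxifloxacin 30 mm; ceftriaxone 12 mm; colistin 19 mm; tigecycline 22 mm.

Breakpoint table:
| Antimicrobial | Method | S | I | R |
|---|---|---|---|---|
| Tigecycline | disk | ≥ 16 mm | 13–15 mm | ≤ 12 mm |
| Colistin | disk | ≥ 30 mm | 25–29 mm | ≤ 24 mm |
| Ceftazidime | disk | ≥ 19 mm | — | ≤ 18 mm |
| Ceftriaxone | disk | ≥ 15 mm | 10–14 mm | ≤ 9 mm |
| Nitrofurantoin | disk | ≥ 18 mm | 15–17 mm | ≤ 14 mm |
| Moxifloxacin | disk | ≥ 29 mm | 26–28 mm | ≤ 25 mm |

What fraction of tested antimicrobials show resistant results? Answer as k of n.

Ceftazidime: 13 mm is ≤ 18 mm → resistant
Nitrofurantoin 17 mm: in 15–17 mm ⇒ Intermediate
Moxifloxacin: 30 mm is ≥ 29 mm ⇒ Susceptible
Ceftriaxone 12 mm: in 10–14 mm → intermediate
Colistin: 19 mm is ≤ 24 mm ⇒ Resistant
Tigecycline 22 mm: ≥ 16 mm ⇒ susceptible
Resistant: 2/6

2 of 6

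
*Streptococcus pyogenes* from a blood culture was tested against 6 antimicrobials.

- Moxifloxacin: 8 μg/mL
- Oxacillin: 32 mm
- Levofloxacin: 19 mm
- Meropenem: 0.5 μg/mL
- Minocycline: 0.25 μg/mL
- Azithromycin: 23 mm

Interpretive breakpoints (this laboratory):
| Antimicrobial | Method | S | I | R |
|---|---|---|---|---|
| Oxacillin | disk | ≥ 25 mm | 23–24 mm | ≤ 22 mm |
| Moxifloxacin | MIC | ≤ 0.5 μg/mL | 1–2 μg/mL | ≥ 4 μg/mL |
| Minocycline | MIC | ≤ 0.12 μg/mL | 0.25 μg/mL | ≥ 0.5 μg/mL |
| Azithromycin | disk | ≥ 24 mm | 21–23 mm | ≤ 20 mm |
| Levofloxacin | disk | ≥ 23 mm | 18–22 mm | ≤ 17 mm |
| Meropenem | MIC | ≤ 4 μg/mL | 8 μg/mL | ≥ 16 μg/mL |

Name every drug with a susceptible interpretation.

oxacillin, meropenem

Moxifloxacin: 8 μg/mL is ≥ 4 μg/mL → resistant
Oxacillin 32 mm: ≥ 25 mm — susceptible
Levofloxacin (19 mm) in 18–22 mm → intermediate
Meropenem (0.5 μg/mL) ≤ 4 μg/mL ⇒ S
Minocycline: 0.25 μg/mL is = 0.25 μg/mL ⇒ Intermediate
Azithromycin: 23 mm is in 21–23 mm ⇒ intermediate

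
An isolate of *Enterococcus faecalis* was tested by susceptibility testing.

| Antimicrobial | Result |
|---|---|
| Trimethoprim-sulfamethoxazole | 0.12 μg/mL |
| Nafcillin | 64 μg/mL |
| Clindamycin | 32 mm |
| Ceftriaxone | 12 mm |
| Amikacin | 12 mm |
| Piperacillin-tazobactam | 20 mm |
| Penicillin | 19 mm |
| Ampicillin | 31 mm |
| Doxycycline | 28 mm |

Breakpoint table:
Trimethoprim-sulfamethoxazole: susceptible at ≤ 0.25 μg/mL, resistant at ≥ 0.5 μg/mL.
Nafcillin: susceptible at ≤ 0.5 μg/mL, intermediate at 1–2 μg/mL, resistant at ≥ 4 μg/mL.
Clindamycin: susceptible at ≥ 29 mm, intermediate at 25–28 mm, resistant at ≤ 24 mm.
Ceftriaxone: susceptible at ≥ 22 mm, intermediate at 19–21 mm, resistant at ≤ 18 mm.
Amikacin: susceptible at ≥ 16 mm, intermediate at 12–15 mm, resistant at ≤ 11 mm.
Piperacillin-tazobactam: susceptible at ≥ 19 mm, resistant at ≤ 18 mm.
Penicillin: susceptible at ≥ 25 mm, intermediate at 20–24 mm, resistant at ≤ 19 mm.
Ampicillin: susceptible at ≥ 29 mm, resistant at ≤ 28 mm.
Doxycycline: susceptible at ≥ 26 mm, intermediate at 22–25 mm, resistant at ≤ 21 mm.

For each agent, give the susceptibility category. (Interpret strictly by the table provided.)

Trimethoprim-sulfamethoxazole (0.12 μg/mL) ≤ 0.25 μg/mL → S
Nafcillin (64 μg/mL) ≥ 4 μg/mL — Resistant
Clindamycin 32 mm: ≥ 29 mm — susceptible
Ceftriaxone: 12 mm is ≤ 18 mm — R
Amikacin: 12 mm is in 12–15 mm — Intermediate
Piperacillin-tazobactam: 20 mm is ≥ 19 mm ⇒ susceptible
Penicillin: 19 mm is ≤ 19 mm → Resistant
Ampicillin 31 mm: ≥ 29 mm ⇒ susceptible
Doxycycline (28 mm) ≥ 26 mm — S

S, R, S, R, I, S, R, S, S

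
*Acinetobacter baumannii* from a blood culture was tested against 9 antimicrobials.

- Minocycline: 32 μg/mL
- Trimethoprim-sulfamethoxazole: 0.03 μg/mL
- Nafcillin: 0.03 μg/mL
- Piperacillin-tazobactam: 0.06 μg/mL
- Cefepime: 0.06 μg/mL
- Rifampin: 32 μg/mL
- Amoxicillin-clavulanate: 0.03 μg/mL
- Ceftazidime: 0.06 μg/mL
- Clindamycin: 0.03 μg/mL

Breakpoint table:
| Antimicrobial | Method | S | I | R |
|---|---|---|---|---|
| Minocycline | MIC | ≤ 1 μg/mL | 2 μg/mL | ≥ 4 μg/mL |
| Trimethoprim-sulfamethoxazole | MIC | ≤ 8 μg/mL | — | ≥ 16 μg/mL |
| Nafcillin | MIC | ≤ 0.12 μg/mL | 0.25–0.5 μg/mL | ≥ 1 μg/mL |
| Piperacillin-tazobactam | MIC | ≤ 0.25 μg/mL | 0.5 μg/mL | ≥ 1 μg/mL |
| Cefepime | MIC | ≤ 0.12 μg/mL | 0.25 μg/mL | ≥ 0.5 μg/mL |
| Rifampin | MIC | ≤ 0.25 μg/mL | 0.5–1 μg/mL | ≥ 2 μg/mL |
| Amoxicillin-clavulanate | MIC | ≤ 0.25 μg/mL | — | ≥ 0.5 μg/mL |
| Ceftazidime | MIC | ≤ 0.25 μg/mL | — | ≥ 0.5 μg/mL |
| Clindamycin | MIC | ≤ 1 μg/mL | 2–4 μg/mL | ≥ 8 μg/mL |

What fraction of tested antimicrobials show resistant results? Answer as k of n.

2 of 9

Minocycline (32 μg/mL) ≥ 4 μg/mL — resistant
Trimethoprim-sulfamethoxazole (0.03 μg/mL) ≤ 8 μg/mL → S
Nafcillin (0.03 μg/mL) ≤ 0.12 μg/mL → Susceptible
Piperacillin-tazobactam (0.06 μg/mL) ≤ 0.25 μg/mL ⇒ S
Cefepime: 0.06 μg/mL is ≤ 0.12 μg/mL → Susceptible
Rifampin 32 μg/mL: ≥ 2 μg/mL — Resistant
Amoxicillin-clavulanate (0.03 μg/mL) ≤ 0.25 μg/mL — susceptible
Ceftazidime 0.06 μg/mL: ≤ 0.25 μg/mL ⇒ susceptible
Clindamycin 0.03 μg/mL: ≤ 1 μg/mL ⇒ Susceptible
Resistant: 2/9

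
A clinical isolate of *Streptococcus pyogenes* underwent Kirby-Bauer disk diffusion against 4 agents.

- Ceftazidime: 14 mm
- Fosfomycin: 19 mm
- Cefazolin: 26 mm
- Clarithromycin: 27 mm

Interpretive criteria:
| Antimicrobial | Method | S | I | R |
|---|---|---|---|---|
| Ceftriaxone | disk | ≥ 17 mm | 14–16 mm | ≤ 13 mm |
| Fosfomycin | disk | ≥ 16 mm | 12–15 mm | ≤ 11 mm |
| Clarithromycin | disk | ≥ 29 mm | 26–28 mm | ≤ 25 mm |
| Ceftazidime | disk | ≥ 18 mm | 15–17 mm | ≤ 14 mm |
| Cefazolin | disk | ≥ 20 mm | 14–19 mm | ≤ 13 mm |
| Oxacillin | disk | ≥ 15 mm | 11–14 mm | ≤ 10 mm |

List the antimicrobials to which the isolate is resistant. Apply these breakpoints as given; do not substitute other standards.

Ceftazidime: 14 mm is ≤ 14 mm — Resistant
Fosfomycin (19 mm) ≥ 16 mm → susceptible
Cefazolin 26 mm: ≥ 20 mm ⇒ S
Clarithromycin 27 mm: in 26–28 mm — intermediate

ceftazidime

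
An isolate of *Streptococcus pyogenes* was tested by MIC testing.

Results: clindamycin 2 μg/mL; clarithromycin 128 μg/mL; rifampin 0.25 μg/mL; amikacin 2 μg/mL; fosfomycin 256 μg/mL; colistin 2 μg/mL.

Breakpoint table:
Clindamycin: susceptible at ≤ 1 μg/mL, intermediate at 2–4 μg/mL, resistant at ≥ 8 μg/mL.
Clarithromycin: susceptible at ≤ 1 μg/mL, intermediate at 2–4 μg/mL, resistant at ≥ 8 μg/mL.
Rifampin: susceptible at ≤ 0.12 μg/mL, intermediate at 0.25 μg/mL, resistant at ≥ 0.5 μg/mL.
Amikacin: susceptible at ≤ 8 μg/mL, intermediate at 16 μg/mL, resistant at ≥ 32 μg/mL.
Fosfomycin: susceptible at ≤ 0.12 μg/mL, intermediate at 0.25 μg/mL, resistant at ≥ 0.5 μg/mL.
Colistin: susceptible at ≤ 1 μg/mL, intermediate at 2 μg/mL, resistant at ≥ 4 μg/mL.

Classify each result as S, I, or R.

I, R, I, S, R, I

Clindamycin 2 μg/mL: in 2–4 μg/mL → I
Clarithromycin 128 μg/mL: ≥ 8 μg/mL — resistant
Rifampin 0.25 μg/mL: = 0.25 μg/mL ⇒ intermediate
Amikacin (2 μg/mL) ≤ 8 μg/mL — S
Fosfomycin 256 μg/mL: ≥ 0.5 μg/mL — resistant
Colistin (2 μg/mL) = 2 μg/mL — I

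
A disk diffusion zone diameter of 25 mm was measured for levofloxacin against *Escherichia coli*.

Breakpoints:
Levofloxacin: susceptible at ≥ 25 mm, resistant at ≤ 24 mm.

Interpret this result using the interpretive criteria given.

Levofloxacin 25 mm: ≥ 25 mm → susceptible

S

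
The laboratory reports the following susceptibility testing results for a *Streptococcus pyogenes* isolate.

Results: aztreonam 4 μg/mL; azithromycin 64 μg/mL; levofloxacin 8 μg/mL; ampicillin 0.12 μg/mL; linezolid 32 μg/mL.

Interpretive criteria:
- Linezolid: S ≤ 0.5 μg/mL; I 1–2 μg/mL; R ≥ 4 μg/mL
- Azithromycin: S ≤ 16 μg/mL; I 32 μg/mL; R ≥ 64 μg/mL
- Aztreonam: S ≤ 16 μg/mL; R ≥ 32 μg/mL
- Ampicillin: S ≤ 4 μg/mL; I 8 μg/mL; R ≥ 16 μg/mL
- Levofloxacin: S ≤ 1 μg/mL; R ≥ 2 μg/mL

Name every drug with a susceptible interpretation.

aztreonam, ampicillin

Aztreonam 4 μg/mL: ≤ 16 μg/mL ⇒ susceptible
Azithromycin: 64 μg/mL is ≥ 64 μg/mL — resistant
Levofloxacin: 8 μg/mL is ≥ 2 μg/mL ⇒ resistant
Ampicillin (0.12 μg/mL) ≤ 4 μg/mL — Susceptible
Linezolid (32 μg/mL) ≥ 4 μg/mL ⇒ R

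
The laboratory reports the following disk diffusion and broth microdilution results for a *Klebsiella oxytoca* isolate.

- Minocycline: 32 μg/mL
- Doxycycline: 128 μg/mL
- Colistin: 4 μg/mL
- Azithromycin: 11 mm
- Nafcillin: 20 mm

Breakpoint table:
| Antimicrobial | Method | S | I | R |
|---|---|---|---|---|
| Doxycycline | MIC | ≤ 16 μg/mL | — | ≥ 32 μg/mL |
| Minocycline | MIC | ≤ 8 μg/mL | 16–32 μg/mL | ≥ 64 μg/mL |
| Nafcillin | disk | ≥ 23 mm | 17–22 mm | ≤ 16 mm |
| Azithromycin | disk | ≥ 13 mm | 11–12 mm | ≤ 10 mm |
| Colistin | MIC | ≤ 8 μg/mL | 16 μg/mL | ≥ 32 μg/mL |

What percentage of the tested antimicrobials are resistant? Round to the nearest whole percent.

20%

Minocycline 32 μg/mL: in 16–32 μg/mL ⇒ Intermediate
Doxycycline 128 μg/mL: ≥ 32 μg/mL — Resistant
Colistin 4 μg/mL: ≤ 8 μg/mL → susceptible
Azithromycin (11 mm) in 11–12 mm — I
Nafcillin 20 mm: in 17–22 mm ⇒ Intermediate
Resistant: 1/5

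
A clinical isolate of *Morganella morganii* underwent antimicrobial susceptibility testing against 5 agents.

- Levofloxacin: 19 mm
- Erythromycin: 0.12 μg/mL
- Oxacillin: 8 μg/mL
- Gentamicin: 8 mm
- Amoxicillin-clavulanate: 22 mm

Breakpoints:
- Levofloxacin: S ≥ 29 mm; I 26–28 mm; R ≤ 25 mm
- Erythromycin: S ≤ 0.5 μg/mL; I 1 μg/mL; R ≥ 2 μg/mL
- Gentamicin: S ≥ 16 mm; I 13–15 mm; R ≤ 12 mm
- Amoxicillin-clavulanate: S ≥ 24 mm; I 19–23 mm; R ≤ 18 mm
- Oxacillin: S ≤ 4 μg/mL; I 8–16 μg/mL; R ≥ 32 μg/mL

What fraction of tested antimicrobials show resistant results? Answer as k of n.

2 of 5

Levofloxacin (19 mm) ≤ 25 mm — R
Erythromycin (0.12 μg/mL) ≤ 0.5 μg/mL — susceptible
Oxacillin: 8 μg/mL is in 8–16 μg/mL → I
Gentamicin 8 mm: ≤ 12 mm → resistant
Amoxicillin-clavulanate (22 mm) in 19–23 mm — I
Resistant: 2/5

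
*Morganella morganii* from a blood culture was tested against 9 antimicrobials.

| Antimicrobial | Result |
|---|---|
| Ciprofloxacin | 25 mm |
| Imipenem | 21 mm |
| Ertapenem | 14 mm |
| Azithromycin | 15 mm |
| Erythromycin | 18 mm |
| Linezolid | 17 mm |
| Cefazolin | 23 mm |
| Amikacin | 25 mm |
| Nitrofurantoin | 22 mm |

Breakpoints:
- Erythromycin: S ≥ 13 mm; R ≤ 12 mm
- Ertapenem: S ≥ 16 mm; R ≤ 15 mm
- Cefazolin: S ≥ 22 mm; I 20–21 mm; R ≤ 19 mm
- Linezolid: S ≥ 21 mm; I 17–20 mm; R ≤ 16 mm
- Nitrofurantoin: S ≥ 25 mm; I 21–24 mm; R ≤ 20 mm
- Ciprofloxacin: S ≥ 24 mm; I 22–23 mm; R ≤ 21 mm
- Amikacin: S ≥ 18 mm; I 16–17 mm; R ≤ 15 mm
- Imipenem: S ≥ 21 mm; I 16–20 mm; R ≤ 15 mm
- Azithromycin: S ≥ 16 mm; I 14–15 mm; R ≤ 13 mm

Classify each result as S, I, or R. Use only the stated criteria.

S, S, R, I, S, I, S, S, I

Ciprofloxacin 25 mm: ≥ 24 mm — S
Imipenem: 21 mm is ≥ 21 mm ⇒ susceptible
Ertapenem: 14 mm is ≤ 15 mm → Resistant
Azithromycin 15 mm: in 14–15 mm ⇒ intermediate
Erythromycin 18 mm: ≥ 13 mm ⇒ Susceptible
Linezolid (17 mm) in 17–20 mm ⇒ Intermediate
Cefazolin 23 mm: ≥ 22 mm — Susceptible
Amikacin 25 mm: ≥ 18 mm → S
Nitrofurantoin 22 mm: in 21–24 mm ⇒ Intermediate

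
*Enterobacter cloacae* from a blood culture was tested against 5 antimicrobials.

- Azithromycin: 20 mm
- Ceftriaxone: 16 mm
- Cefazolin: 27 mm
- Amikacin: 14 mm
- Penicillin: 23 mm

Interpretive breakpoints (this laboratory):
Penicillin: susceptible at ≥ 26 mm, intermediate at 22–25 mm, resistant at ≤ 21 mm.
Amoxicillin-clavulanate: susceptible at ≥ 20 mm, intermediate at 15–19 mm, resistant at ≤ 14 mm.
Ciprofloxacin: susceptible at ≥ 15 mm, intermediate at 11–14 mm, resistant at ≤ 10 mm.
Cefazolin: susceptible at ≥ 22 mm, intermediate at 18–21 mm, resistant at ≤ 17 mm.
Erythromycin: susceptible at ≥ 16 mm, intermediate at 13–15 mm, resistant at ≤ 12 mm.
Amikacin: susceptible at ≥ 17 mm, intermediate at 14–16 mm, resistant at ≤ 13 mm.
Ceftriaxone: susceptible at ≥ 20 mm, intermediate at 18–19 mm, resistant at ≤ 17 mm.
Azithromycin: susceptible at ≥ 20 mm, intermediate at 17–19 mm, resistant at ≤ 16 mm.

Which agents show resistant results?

ceftriaxone

Azithromycin 20 mm: ≥ 20 mm — Susceptible
Ceftriaxone: 16 mm is ≤ 17 mm ⇒ R
Cefazolin 27 mm: ≥ 22 mm ⇒ susceptible
Amikacin: 14 mm is in 14–16 mm ⇒ Intermediate
Penicillin: 23 mm is in 22–25 mm → intermediate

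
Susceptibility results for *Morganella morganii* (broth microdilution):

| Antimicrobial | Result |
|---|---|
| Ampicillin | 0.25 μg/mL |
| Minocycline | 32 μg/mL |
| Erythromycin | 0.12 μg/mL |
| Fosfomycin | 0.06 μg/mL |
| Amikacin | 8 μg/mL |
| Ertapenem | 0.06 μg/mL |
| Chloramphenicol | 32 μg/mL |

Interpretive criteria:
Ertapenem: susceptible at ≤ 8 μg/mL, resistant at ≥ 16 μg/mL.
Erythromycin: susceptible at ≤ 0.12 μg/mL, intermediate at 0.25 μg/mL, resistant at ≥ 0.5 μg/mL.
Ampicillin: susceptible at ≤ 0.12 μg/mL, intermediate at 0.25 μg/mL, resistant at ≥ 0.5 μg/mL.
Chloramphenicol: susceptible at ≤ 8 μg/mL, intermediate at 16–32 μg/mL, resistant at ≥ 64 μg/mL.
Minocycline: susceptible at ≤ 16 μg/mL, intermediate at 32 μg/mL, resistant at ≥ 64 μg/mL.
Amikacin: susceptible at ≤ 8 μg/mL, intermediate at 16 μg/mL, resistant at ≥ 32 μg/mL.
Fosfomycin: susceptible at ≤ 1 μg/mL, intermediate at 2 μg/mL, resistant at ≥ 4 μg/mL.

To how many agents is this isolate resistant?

0

Ampicillin (0.25 μg/mL) = 0.25 μg/mL ⇒ I
Minocycline (32 μg/mL) = 32 μg/mL — Intermediate
Erythromycin 0.12 μg/mL: ≤ 0.12 μg/mL → S
Fosfomycin (0.06 μg/mL) ≤ 1 μg/mL — susceptible
Amikacin 8 μg/mL: ≤ 8 μg/mL → S
Ertapenem 0.06 μg/mL: ≤ 8 μg/mL → Susceptible
Chloramphenicol (32 μg/mL) in 16–32 μg/mL — intermediate
Resistant: 0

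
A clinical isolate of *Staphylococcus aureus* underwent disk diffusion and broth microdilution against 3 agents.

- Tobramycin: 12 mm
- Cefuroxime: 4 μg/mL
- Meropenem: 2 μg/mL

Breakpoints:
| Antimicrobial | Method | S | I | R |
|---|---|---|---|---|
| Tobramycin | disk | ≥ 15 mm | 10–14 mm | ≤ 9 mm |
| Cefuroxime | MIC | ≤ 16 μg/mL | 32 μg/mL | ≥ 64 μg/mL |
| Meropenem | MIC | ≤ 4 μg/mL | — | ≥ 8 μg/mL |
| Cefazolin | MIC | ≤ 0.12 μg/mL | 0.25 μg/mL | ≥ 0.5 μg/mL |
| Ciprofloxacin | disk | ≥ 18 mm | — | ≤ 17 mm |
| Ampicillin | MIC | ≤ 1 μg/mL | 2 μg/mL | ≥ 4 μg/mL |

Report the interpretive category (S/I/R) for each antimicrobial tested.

Tobramycin 12 mm: in 10–14 mm → Intermediate
Cefuroxime 4 μg/mL: ≤ 16 μg/mL ⇒ Susceptible
Meropenem 2 μg/mL: ≤ 4 μg/mL → susceptible

I, S, S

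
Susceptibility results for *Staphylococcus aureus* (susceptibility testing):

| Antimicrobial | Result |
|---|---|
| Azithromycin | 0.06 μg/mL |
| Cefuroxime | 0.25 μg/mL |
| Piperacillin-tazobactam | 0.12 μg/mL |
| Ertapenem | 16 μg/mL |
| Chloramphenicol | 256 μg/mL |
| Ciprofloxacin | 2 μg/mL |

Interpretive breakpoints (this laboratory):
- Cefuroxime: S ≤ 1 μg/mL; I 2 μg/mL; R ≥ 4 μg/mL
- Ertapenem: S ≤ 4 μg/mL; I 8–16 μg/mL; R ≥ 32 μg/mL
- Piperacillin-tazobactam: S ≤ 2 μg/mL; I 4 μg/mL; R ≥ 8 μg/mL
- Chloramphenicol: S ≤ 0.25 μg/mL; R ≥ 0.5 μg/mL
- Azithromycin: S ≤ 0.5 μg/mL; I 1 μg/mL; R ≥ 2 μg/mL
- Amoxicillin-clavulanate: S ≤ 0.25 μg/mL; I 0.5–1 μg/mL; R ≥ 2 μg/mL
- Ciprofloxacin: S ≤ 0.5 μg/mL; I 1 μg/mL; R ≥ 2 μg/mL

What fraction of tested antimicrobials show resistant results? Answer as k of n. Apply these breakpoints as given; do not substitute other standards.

2 of 6

Azithromycin 0.06 μg/mL: ≤ 0.5 μg/mL ⇒ susceptible
Cefuroxime 0.25 μg/mL: ≤ 1 μg/mL — Susceptible
Piperacillin-tazobactam: 0.12 μg/mL is ≤ 2 μg/mL ⇒ Susceptible
Ertapenem 16 μg/mL: in 8–16 μg/mL → I
Chloramphenicol 256 μg/mL: ≥ 0.5 μg/mL — resistant
Ciprofloxacin (2 μg/mL) ≥ 2 μg/mL → resistant
Resistant: 2/6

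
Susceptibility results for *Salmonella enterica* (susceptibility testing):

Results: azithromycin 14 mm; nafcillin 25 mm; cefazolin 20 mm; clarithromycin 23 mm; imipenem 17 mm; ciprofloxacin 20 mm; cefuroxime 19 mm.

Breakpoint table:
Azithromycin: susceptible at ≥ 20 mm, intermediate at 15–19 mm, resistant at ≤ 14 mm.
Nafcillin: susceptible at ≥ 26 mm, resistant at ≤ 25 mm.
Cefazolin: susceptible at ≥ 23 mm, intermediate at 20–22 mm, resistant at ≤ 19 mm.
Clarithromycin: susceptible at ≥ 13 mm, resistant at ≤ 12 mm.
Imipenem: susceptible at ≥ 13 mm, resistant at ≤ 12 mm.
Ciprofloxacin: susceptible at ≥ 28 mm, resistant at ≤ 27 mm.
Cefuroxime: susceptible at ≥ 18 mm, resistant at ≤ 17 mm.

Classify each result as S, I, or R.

Azithromycin (14 mm) ≤ 14 mm → Resistant
Nafcillin: 25 mm is ≤ 25 mm → Resistant
Cefazolin: 20 mm is in 20–22 mm ⇒ I
Clarithromycin (23 mm) ≥ 13 mm → Susceptible
Imipenem 17 mm: ≥ 13 mm ⇒ S
Ciprofloxacin: 20 mm is ≤ 27 mm — R
Cefuroxime 19 mm: ≥ 18 mm → susceptible

R, R, I, S, S, R, S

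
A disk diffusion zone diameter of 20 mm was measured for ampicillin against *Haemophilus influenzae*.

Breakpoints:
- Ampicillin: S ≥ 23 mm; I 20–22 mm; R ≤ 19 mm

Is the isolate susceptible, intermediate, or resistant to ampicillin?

Ampicillin 20 mm: in 20–22 mm → Intermediate

I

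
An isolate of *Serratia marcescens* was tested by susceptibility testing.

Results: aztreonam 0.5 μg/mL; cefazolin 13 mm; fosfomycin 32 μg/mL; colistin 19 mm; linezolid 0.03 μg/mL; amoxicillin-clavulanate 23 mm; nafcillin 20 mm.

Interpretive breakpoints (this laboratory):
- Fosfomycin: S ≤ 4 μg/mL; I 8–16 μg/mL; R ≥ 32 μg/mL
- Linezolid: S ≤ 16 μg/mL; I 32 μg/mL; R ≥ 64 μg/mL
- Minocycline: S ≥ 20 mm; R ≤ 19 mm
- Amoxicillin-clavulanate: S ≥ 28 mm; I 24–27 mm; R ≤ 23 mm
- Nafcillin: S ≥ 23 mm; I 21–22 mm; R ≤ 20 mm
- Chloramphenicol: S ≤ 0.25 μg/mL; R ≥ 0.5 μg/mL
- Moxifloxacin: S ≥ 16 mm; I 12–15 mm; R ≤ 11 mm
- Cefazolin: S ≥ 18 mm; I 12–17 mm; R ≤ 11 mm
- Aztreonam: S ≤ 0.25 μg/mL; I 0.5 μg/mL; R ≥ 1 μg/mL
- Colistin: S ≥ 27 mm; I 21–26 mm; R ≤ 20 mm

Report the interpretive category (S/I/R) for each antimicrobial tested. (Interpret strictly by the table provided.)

Aztreonam: 0.5 μg/mL is = 0.5 μg/mL — intermediate
Cefazolin: 13 mm is in 12–17 mm — intermediate
Fosfomycin (32 μg/mL) ≥ 32 μg/mL → Resistant
Colistin 19 mm: ≤ 20 mm — resistant
Linezolid (0.03 μg/mL) ≤ 16 μg/mL ⇒ S
Amoxicillin-clavulanate: 23 mm is ≤ 23 mm ⇒ R
Nafcillin (20 mm) ≤ 20 mm ⇒ resistant

I, I, R, R, S, R, R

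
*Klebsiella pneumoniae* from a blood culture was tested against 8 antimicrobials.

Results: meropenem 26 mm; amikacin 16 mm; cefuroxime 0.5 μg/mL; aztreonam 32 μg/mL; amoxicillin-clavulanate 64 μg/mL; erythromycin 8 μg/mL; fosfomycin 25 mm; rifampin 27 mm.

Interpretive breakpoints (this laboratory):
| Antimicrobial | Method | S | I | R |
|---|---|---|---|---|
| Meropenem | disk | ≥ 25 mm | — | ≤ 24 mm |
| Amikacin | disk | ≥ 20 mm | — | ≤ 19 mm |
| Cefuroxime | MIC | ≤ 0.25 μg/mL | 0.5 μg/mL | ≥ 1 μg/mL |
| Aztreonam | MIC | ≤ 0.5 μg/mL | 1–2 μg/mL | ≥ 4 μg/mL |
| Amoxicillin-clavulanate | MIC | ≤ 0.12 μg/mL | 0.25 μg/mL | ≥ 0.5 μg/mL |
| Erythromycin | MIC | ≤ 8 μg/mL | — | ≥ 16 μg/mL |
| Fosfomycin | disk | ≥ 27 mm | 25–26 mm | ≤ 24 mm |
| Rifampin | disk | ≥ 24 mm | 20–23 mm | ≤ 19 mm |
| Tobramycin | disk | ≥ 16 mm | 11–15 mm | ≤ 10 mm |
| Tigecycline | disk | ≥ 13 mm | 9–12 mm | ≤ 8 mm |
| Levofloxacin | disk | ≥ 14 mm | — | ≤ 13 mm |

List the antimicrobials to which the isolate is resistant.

amikacin, aztreonam, amoxicillin-clavulanate

Meropenem 26 mm: ≥ 25 mm → Susceptible
Amikacin (16 mm) ≤ 19 mm → R
Cefuroxime (0.5 μg/mL) = 0.5 μg/mL → intermediate
Aztreonam: 32 μg/mL is ≥ 4 μg/mL → Resistant
Amoxicillin-clavulanate (64 μg/mL) ≥ 0.5 μg/mL → R
Erythromycin (8 μg/mL) ≤ 8 μg/mL ⇒ S
Fosfomycin 25 mm: in 25–26 mm → Intermediate
Rifampin 27 mm: ≥ 24 mm — susceptible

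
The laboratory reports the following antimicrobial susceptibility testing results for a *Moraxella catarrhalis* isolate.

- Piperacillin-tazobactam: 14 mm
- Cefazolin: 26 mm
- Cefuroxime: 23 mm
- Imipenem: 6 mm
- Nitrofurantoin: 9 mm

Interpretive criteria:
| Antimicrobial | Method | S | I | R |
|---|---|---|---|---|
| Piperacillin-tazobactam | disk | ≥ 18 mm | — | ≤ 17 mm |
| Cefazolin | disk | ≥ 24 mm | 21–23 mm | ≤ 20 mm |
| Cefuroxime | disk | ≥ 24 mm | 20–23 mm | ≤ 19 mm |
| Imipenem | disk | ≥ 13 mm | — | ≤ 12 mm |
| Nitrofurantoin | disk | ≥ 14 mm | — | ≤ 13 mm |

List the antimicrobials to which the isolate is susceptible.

cefazolin

Piperacillin-tazobactam 14 mm: ≤ 17 mm — Resistant
Cefazolin 26 mm: ≥ 24 mm → S
Cefuroxime 23 mm: in 20–23 mm ⇒ I
Imipenem 6 mm: ≤ 12 mm → resistant
Nitrofurantoin 9 mm: ≤ 13 mm — resistant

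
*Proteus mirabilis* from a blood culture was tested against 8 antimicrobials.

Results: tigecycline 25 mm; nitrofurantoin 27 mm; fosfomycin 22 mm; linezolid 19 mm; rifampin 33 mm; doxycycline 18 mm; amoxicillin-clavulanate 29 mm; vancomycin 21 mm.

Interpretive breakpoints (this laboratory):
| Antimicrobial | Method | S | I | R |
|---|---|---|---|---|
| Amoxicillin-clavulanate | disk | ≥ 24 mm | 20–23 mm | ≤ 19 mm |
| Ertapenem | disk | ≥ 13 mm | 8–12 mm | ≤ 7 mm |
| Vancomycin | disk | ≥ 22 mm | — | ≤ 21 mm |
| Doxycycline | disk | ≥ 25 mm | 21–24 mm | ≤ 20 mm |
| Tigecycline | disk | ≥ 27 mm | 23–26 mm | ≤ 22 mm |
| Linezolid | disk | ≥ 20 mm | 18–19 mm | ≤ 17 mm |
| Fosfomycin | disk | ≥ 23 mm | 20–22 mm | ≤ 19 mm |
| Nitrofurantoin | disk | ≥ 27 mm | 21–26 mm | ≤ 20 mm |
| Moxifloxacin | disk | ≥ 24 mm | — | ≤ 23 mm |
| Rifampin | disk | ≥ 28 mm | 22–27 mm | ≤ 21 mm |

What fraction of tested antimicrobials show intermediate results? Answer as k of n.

Tigecycline (25 mm) in 23–26 mm → intermediate
Nitrofurantoin: 27 mm is ≥ 27 mm → susceptible
Fosfomycin 22 mm: in 20–22 mm ⇒ I
Linezolid 19 mm: in 18–19 mm → intermediate
Rifampin: 33 mm is ≥ 28 mm ⇒ Susceptible
Doxycycline 18 mm: ≤ 20 mm ⇒ resistant
Amoxicillin-clavulanate 29 mm: ≥ 24 mm → Susceptible
Vancomycin: 21 mm is ≤ 21 mm ⇒ Resistant
Intermediate: 3/8

3 of 8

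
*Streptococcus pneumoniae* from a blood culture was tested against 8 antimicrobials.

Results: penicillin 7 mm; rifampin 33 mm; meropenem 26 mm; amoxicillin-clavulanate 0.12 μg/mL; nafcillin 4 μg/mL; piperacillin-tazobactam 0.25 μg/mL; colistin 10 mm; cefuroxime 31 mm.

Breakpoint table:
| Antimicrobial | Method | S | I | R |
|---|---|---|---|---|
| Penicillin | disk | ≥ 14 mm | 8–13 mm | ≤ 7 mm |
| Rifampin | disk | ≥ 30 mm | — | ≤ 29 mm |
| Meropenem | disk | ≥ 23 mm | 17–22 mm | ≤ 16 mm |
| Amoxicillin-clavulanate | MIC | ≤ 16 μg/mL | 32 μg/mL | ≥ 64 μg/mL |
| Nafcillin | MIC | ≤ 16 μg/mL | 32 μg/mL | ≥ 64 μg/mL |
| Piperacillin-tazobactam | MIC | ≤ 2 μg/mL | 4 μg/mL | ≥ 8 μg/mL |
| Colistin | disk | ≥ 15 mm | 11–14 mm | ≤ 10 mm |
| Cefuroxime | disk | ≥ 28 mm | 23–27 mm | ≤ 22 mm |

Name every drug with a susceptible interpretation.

rifampin, meropenem, amoxicillin-clavulanate, nafcillin, piperacillin-tazobactam, cefuroxime

Penicillin: 7 mm is ≤ 7 mm → R
Rifampin 33 mm: ≥ 30 mm ⇒ Susceptible
Meropenem (26 mm) ≥ 23 mm — susceptible
Amoxicillin-clavulanate 0.12 μg/mL: ≤ 16 μg/mL → S
Nafcillin: 4 μg/mL is ≤ 16 μg/mL — susceptible
Piperacillin-tazobactam (0.25 μg/mL) ≤ 2 μg/mL ⇒ Susceptible
Colistin (10 mm) ≤ 10 mm → Resistant
Cefuroxime 31 mm: ≥ 28 mm ⇒ susceptible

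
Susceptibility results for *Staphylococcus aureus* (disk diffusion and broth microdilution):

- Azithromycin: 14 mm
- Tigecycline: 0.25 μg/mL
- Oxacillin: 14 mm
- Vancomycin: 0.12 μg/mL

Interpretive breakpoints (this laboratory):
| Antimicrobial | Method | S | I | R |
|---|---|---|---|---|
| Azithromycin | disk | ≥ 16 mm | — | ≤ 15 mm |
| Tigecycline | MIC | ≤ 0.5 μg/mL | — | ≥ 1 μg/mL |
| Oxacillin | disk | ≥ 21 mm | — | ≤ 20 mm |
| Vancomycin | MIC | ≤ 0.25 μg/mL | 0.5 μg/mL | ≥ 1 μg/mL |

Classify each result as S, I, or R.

R, S, R, S

Azithromycin: 14 mm is ≤ 15 mm ⇒ R
Tigecycline 0.25 μg/mL: ≤ 0.5 μg/mL ⇒ susceptible
Oxacillin 14 mm: ≤ 20 mm ⇒ resistant
Vancomycin (0.12 μg/mL) ≤ 0.25 μg/mL → Susceptible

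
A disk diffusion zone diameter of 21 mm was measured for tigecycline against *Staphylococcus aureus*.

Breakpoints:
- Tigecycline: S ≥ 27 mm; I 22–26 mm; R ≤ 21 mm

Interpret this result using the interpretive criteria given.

R

Tigecycline 21 mm: ≤ 21 mm → R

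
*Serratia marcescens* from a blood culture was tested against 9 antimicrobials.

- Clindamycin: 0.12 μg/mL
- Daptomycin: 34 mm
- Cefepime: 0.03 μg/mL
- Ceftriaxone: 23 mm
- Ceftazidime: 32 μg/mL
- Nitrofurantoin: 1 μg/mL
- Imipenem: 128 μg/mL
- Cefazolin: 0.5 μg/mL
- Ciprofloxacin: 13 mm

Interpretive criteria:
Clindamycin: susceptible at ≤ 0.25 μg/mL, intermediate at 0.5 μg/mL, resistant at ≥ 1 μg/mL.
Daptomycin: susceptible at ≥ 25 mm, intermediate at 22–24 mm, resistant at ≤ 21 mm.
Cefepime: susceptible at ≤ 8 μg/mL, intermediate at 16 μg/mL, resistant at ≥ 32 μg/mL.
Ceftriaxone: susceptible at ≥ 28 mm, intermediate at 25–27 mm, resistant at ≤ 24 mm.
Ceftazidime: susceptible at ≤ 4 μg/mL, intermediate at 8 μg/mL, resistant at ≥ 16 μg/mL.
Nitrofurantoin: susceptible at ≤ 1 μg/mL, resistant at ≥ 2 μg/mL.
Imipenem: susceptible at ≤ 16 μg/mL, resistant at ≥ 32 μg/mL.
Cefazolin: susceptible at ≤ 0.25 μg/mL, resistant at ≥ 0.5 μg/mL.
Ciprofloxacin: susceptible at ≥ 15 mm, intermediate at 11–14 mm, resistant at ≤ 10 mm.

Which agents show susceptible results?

clindamycin, daptomycin, cefepime, nitrofurantoin

Clindamycin 0.12 μg/mL: ≤ 0.25 μg/mL ⇒ susceptible
Daptomycin (34 mm) ≥ 25 mm — Susceptible
Cefepime 0.03 μg/mL: ≤ 8 μg/mL → Susceptible
Ceftriaxone (23 mm) ≤ 24 mm → Resistant
Ceftazidime: 32 μg/mL is ≥ 16 μg/mL → Resistant
Nitrofurantoin (1 μg/mL) ≤ 1 μg/mL — Susceptible
Imipenem: 128 μg/mL is ≥ 32 μg/mL ⇒ R
Cefazolin 0.5 μg/mL: ≥ 0.5 μg/mL ⇒ Resistant
Ciprofloxacin (13 mm) in 11–14 mm → I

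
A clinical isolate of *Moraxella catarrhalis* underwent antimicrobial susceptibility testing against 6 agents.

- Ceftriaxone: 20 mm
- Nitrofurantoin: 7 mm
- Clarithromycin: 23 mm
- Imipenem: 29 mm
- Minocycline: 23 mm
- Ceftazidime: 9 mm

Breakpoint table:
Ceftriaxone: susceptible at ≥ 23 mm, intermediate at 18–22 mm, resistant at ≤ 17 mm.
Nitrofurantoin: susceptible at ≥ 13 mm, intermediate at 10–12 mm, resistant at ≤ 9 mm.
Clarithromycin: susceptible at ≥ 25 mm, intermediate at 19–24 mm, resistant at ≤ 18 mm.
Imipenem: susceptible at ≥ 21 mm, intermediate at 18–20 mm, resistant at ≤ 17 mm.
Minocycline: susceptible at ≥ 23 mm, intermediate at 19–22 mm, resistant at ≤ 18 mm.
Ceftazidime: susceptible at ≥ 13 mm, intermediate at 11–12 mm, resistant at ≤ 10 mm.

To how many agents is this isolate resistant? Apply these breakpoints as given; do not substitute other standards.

Ceftriaxone (20 mm) in 18–22 mm ⇒ Intermediate
Nitrofurantoin: 7 mm is ≤ 9 mm ⇒ Resistant
Clarithromycin (23 mm) in 19–24 mm ⇒ Intermediate
Imipenem 29 mm: ≥ 21 mm ⇒ susceptible
Minocycline (23 mm) ≥ 23 mm ⇒ S
Ceftazidime: 9 mm is ≤ 10 mm → resistant
Resistant: 2

2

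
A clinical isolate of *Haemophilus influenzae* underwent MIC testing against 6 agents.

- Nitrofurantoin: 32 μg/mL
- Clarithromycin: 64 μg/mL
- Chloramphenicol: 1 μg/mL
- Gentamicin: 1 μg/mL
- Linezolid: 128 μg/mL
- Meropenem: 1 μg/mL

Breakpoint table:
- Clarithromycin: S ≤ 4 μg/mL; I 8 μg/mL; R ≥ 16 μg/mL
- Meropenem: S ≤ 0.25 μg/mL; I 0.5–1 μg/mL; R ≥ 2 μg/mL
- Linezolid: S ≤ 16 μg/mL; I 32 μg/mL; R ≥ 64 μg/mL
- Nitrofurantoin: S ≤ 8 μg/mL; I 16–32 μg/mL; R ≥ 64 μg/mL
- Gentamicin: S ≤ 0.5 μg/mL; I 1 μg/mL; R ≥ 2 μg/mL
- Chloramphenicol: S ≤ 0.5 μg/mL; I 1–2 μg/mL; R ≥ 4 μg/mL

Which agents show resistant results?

clarithromycin, linezolid

Nitrofurantoin (32 μg/mL) in 16–32 μg/mL — intermediate
Clarithromycin (64 μg/mL) ≥ 16 μg/mL ⇒ Resistant
Chloramphenicol (1 μg/mL) in 1–2 μg/mL → Intermediate
Gentamicin: 1 μg/mL is = 1 μg/mL ⇒ intermediate
Linezolid: 128 μg/mL is ≥ 64 μg/mL — resistant
Meropenem: 1 μg/mL is in 0.5–1 μg/mL → I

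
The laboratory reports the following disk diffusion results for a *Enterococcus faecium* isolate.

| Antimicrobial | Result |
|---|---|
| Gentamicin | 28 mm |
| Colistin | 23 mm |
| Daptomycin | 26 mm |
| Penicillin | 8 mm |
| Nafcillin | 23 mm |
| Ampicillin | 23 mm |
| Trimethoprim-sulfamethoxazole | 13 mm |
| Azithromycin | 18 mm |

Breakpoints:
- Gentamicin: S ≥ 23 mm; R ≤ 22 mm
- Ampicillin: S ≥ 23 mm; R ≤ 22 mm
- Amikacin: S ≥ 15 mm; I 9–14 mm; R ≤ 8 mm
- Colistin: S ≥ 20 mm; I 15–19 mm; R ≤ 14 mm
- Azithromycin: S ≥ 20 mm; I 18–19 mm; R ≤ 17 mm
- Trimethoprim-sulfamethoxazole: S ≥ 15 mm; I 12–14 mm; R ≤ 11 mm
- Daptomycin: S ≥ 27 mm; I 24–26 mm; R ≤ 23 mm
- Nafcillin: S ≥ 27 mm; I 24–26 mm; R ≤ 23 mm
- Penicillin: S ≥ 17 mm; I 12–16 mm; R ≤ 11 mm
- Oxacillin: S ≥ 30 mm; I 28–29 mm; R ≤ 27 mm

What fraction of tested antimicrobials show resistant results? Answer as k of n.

2 of 8

Gentamicin (28 mm) ≥ 23 mm — Susceptible
Colistin: 23 mm is ≥ 20 mm → S
Daptomycin (26 mm) in 24–26 mm ⇒ Intermediate
Penicillin: 8 mm is ≤ 11 mm → R
Nafcillin (23 mm) ≤ 23 mm — R
Ampicillin: 23 mm is ≥ 23 mm ⇒ Susceptible
Trimethoprim-sulfamethoxazole 13 mm: in 12–14 mm — Intermediate
Azithromycin: 18 mm is in 18–19 mm — Intermediate
Resistant: 2/8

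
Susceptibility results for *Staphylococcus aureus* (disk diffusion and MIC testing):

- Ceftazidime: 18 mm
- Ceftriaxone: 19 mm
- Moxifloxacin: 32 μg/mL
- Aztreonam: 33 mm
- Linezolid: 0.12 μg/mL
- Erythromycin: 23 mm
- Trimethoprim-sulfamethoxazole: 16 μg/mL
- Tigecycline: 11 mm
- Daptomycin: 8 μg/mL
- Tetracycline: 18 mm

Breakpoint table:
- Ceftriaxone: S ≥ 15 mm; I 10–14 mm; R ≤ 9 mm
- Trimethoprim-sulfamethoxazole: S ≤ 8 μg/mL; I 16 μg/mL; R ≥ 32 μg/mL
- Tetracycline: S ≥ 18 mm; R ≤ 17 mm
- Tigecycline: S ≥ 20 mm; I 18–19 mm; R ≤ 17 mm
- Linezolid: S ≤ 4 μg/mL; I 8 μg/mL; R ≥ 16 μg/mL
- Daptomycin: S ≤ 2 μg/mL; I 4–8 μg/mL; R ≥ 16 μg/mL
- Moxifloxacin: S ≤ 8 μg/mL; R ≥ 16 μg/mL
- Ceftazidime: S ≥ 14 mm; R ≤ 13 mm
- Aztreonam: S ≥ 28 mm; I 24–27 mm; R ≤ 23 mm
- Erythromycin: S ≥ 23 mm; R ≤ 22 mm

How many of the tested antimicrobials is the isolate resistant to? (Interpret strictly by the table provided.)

2

Ceftazidime (18 mm) ≥ 14 mm — Susceptible
Ceftriaxone: 19 mm is ≥ 15 mm ⇒ Susceptible
Moxifloxacin 32 μg/mL: ≥ 16 μg/mL → Resistant
Aztreonam 33 mm: ≥ 28 mm → S
Linezolid 0.12 μg/mL: ≤ 4 μg/mL — susceptible
Erythromycin: 23 mm is ≥ 23 mm — susceptible
Trimethoprim-sulfamethoxazole (16 μg/mL) = 16 μg/mL → intermediate
Tigecycline (11 mm) ≤ 17 mm ⇒ Resistant
Daptomycin: 8 μg/mL is in 4–8 μg/mL — Intermediate
Tetracycline: 18 mm is ≥ 18 mm ⇒ Susceptible
Resistant: 2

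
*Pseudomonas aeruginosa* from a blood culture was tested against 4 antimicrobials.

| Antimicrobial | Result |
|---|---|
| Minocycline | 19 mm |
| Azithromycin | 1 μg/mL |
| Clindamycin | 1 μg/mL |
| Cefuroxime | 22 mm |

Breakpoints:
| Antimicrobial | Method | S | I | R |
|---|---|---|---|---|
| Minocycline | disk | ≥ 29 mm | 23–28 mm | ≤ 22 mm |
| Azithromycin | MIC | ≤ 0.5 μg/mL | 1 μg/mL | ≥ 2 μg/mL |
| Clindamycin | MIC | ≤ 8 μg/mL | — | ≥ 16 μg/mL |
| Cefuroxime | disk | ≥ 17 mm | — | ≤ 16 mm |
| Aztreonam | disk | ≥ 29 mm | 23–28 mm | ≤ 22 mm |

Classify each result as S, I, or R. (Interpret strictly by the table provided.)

Minocycline 19 mm: ≤ 22 mm → resistant
Azithromycin 1 μg/mL: = 1 μg/mL — intermediate
Clindamycin: 1 μg/mL is ≤ 8 μg/mL — Susceptible
Cefuroxime 22 mm: ≥ 17 mm ⇒ Susceptible

R, I, S, S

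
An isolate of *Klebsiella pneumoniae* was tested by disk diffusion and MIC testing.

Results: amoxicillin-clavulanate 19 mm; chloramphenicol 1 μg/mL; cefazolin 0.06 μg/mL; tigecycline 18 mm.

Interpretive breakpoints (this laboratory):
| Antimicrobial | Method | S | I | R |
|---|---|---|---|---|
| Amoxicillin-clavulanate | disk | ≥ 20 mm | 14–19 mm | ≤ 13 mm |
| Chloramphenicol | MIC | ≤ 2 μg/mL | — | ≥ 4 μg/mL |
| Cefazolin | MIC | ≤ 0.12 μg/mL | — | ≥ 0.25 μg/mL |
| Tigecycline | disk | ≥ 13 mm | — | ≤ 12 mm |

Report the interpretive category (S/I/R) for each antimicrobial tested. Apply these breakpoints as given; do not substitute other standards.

I, S, S, S

Amoxicillin-clavulanate 19 mm: in 14–19 mm — intermediate
Chloramphenicol 1 μg/mL: ≤ 2 μg/mL — S
Cefazolin 0.06 μg/mL: ≤ 0.12 μg/mL — S
Tigecycline 18 mm: ≥ 13 mm → Susceptible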